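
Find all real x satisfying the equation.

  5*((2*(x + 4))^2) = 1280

Step 1. [5*((2*(x + 4))^2) = 1280] leading coefficient 5: divide by 5. So div: (2*(x + 4))^2 = 256.
Step 2. [(2*(x + 4))^2 = 256] LHS squared, RHS 256 ≥ 0: apply √ (±), so sqrt: 2*(x + 4) = 16 or -16.
Step 3. [2*(x + 4) = 16 or -16] leading coefficient 2: divide by 2, so div: x + 4 = 8 or -8.
Step 4. [x + 4 = 8 or -8] 4 comes off first (subtract 4), so sub: x = 4 or -12.

Answer: x ∈ {-12, 4}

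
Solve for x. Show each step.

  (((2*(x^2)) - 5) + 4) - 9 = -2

Step 1. [(((2*(x^2)) - 5) + 4) - 9 = -2] add 9: x sits inside (… - 9) ⇒ sub: ((2*(x^2)) - 5) + 4 = 7.
Step 2. [((2*(x^2)) - 5) + 4 = 7] 4 comes off first (subtract 4). So sub: (2*(x^2)) - 5 = 3.
Step 3. [(2*(x^2)) - 5 = 3] peel the -5: add 5 from each side. So sub: 2*(x^2) = 8.
Step 4. [2*(x^2) = 8] LHS = 2·(…); ÷2 both sides. So div: x^2 = 4.
Step 5. [x^2 = 4] √ both sides: 4 ≥ 0 gives two branches, so sqrt: x = 2 or -2.

Answer: x ∈ {-2, 2}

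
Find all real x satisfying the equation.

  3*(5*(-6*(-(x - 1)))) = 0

Step 1. [3*(5*(-6*(-(x - 1)))) = 0] divide by the outer 3, so div: 5*(-6*(-(x - 1))) = 0.
Step 2. [5*(-6*(-(x - 1))) = 0] 5 out front; divide by 5, so div: -6*(-(x - 1)) = 0.
Step 3. [-6*(-(x - 1)) = 0] -6 out front; divide by -6. So div: -(x - 1) = 0.
Step 4. [-(x - 1) = 0] flip signs both sides, so neg: x - 1 = 0.
Step 5. [x - 1 = 0] the outer -1 inverts by adding 1 ⇒ sub: x = 1.

Answer: x ∈ {1}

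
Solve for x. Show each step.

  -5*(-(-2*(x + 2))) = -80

Step 1. [-5*(-(-2*(x + 2))) = -80] LHS = -5·(…); ÷-5 both sides ⇒ div: -(-2*(x + 2)) = 16.
Step 2. [-(-2*(x + 2)) = 16] leading − — multiply by −1. So neg: -2*(x + 2) = -16.
Step 3. [-2*(x + 2) = -16] -2·(inner) — divide through by -2. So div: x + 2 = 8.
Step 4. [x + 2 = 8] +2 is outermost — subtract 2 both sides, so sub: x = 6.

Answer: x ∈ {6}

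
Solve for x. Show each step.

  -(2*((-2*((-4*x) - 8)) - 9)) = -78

Step 1. [-(2*((-2*((-4*x) - 8)) - 9)) = -78] leading − — multiply by −1 ⇒ neg: 2*((-2*((-4*x) - 8)) - 9) = 78.
Step 2. [2*((-2*((-4*x) - 8)) - 9) = 78] LHS = 2·(…); ÷2 both sides, so div: (-2*((-4*x) - 8)) - 9 = 39.
Step 3. [(-2*((-4*x) - 8)) - 9 = 39] peel the -9: add 9 from each side ⇒ sub: -2*((-4*x) - 8) = 48.
Step 4. [-2*((-4*x) - 8) = 48] divide by the outer -2. So div: (-4*x) - 8 = -24.
Step 5. [(-4*x) - 8 = -24] -4 | LHS and -4 | -24: pull -4 out, so factor: x + 2 = 6.
Step 6. [x + 2 = 6] 2 comes off first (subtract 2), so sub: x = 4.

Answer: x ∈ {4}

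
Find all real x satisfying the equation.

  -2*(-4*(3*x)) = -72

Step 1. [-2*(-4*(3*x)) = -72] divide by the outer -2 ⇒ div: -4*(3*x) = 36.
Step 2. [-4*(3*x) = 36] -4 out front; divide by -4 ⇒ div: 3*x = -9.
Step 3. [3*x = -9] divide by the outer 3. So div: x = -3.

Answer: x ∈ {-3}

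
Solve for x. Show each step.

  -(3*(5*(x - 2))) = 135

Step 1. [-(3*(5*(x - 2))) = 135] flip signs both sides. So neg: 3*(5*(x - 2)) = -135.
Step 2. [3*(5*(x - 2)) = -135] divide by the outer 3, so div: 5*(x - 2) = -45.
Step 3. [5*(x - 2) = -45] 5·(inner) — divide through by 5. So div: x - 2 = -9.
Step 4. [x - 2 = -9] 2 comes off first (add 2) ⇒ sub: x = -7.

Answer: x ∈ {-7}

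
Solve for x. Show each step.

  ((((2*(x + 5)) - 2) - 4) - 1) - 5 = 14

Step 1. [((((2*(x + 5)) - 2) - 4) - 1) - 5 = 14] add 5: x sits inside (… - 5) ⇒ sub: (((2*(x + 5)) - 2) - 4) - 1 = 19.
Step 2. [(((2*(x + 5)) - 2) - 4) - 1 = 19] 1 comes off first (add 1) ⇒ sub: ((2*(x + 5)) - 2) - 4 = 20.
Step 3. [((2*(x + 5)) - 2) - 4 = 20] 4 comes off first (add 4) ⇒ sub: (2*(x + 5)) - 2 = 24.
Step 4. [(2*(x + 5)) - 2 = 24] 2 divides every term; factor it out. So factor: (x + 5) - 1 = 12.
Step 5. [(x + 5) - 1 = 12] the outer -1 inverts by adding 1, so sub: x + 5 = 13.
Step 6. [x + 5 = 13] +5 is outermost — subtract 5 both sides, so sub: x = 8.

Answer: x ∈ {8}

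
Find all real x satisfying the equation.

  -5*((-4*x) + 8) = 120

Step 1. [-5*((-4*x) + 8) = 120] -5·(inner) — divide through by -5 ⇒ div: (-4*x) + 8 = -24.
Step 2. [(-4*x) + 8 = -24] +8 is outermost — subtract 8 both sides ⇒ sub: -4*x = -32.
Step 3. [-4*x = -32] -4 out front; divide by -4 ⇒ div: x = 8.

Answer: x ∈ {8}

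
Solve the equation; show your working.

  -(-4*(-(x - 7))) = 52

Step 1. [-(-4*(-(x - 7))) = 52] leading − — multiply by −1. So neg: -4*(-(x - 7)) = -52.
Step 2. [-4*(-(x - 7)) = -52] leading coefficient -4: divide by -4 ⇒ div: -(x - 7) = 13.
Step 3. [-(x - 7) = 13] flip signs both sides ⇒ neg: x - 7 = -13.
Step 4. [x - 7 = -13] the outer -7 inverts by adding 7, so sub: x = -6.

Answer: x ∈ {-6}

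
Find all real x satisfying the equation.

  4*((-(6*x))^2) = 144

Step 1. [4*((-(6*x))^2) = 144] 4·(inner) — divide through by 4, so div: (-(6*x))^2 = 36.
Step 2. [(-(6*x))^2 = 36] 36 ≥ 0, LHS is (·)² — take ±√ ⇒ sqrt: -(6*x) = 6 or -6.
Step 3. [-(6*x) = 6 or -6] flip signs both sides ⇒ neg: 6*x = -6 or 6.
Step 4. [6*x = -6 or 6] LHS = 6·(…); ÷6 both sides ⇒ div: x = -1 or 1.

Answer: x ∈ {-1, 1}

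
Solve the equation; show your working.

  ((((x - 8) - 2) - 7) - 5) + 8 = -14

Step 1. [((((x - 8) - 2) - 7) - 5) + 8 = -14] +8 is outermost — subtract 8 both sides. So sub: (((x - 8) - 2) - 7) - 5 = -22.
Step 2. [(((x - 8) - 2) - 7) - 5 = -22] the outer -5 inverts by adding 5. So sub: ((x - 8) - 2) - 7 = -17.
Step 3. [((x - 8) - 2) - 7 = -17] 7 comes off first (add 7). So sub: (x - 8) - 2 = -10.
Step 4. [(x - 8) - 2 = -10] add 2: x sits inside (… - 2) ⇒ sub: x - 8 = -8.
Step 5. [x - 8 = -8] peel the -8: add 8 from each side. So sub: x = 0.

Answer: x ∈ {0}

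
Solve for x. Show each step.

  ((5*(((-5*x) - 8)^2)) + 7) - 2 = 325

Step 1. [((5*(((-5*x) - 8)^2)) + 7) - 2 = 325] the outer -2 inverts by adding 2 ⇒ sub: (5*(((-5*x) - 8)^2)) + 7 = 327.
Step 2. [(5*(((-5*x) - 8)^2)) + 7 = 327] the outer +7 inverts by subtracting 7. So sub: 5*(((-5*x) - 8)^2) = 320.
Step 3. [5*(((-5*x) - 8)^2) = 320] 5 out front; divide by 5. So div: ((-5*x) - 8)^2 = 64.
Step 4. [((-5*x) - 8)^2 = 64] LHS squared, RHS 64 ≥ 0: apply √ (±). So sqrt: (-5*x) - 8 = 8 or -8.
Step 5. [(-5*x) - 8 = 8 or -8] the outer -8 inverts by adding 8. So sub: -5*x = 16 or 0.
Step 6. [-5*x = 16 or 0] leading coefficient -5: divide by -5 ⇒ div: x = -16/5 or 0.

Answer: x ∈ {-16/5, 0}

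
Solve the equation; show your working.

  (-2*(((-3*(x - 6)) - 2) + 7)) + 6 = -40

Step 1. [(-2*(((-3*(x - 6)) - 2) + 7)) + 6 = -40] subtract 6: x sits inside (… + 6) ⇒ sub: -2*(((-3*(x - 6)) - 2) + 7) = -46.
Step 2. [-2*(((-3*(x - 6)) - 2) + 7) = -46] -2 out front; divide by -2. So div: ((-3*(x - 6)) - 2) + 7 = 23.
Step 3. [((-3*(x - 6)) - 2) + 7 = 23] +7 is outermost — subtract 7 both sides, so sub: (-3*(x - 6)) - 2 = 16.
Step 4. [(-3*(x - 6)) - 2 = 16] -2 is outermost — add 2 both sides. So sub: -3*(x - 6) = 18.
Step 5. [-3*(x - 6) = 18] LHS = -3·(…); ÷-3 both sides, so div: x - 6 = -6.
Step 6. [x - 6 = -6] peel the -6: add 6 from each side. So sub: x = 0.

Answer: x ∈ {0}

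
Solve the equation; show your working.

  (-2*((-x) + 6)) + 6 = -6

Step 1. [(-2*((-x) + 6)) + 6 = -6] -2 divides every term; factor it out. So factor: ((-x) + 6) - 3 = 3.
Step 2. [((-x) + 6) - 3 = 3] peel the -3: add 3 from each side, so sub: (-x) + 6 = 6.
Step 3. [(-x) + 6 = 6] the outer +6 inverts by subtracting 6 ⇒ sub: -x = 0.
Step 4. [-x = 0] leading − — multiply by −1 ⇒ neg: x = 0.

Answer: x ∈ {0}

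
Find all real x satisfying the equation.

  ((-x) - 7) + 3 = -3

Step 1. [((-x) - 7) + 3 = -3] 3 comes off first (subtract 3), so sub: (-x) - 7 = -6.
Step 2. [(-x) - 7 = -6] 7 comes off first (add 7) ⇒ sub: -x = 1.
Step 3. [-x = 1] flip signs both sides ⇒ neg: x = -1.

Answer: x ∈ {-1}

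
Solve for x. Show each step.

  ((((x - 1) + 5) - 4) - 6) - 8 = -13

Step 1. [((((x - 1) + 5) - 4) - 6) - 8 = -13] 8 comes off first (add 8), so sub: (((x - 1) + 5) - 4) - 6 = -5.
Step 2. [(((x - 1) + 5) - 4) - 6 = -5] 6 comes off first (add 6) ⇒ sub: ((x - 1) + 5) - 4 = 1.
Step 3. [((x - 1) + 5) - 4 = 1] -4 is outermost — add 4 both sides, so sub: (x - 1) + 5 = 5.
Step 4. [(x - 1) + 5 = 5] the outer +5 inverts by subtracting 5 ⇒ sub: x - 1 = 0.
Step 5. [x - 1 = 0] the outer -1 inverts by adding 1. So sub: x = 1.

Answer: x ∈ {1}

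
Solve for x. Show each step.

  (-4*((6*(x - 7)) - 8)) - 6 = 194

Step 1. [(-4*((6*(x - 7)) - 8)) - 6 = 194] 6 comes off first (add 6). So sub: -4*((6*(x - 7)) - 8) = 200.
Step 2. [-4*((6*(x - 7)) - 8) = 200] -4 out front; divide by -4 ⇒ div: (6*(x - 7)) - 8 = -50.
Step 3. [(6*(x - 7)) - 8 = -50] peel the -8: add 8 from each side. So sub: 6*(x - 7) = -42.
Step 4. [6*(x - 7) = -42] LHS = 6·(…); ÷6 both sides, so div: x - 7 = -7.
Step 5. [x - 7 = -7] add 7: x sits inside (… - 7) ⇒ sub: x = 0.

Answer: x ∈ {0}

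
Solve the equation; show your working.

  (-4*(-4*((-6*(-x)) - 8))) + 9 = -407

Step 1. [(-4*(-4*((-6*(-x)) - 8))) + 9 = -407] +9 is outermost — subtract 9 both sides. So sub: -4*(-4*((-6*(-x)) - 8)) = -416.
Step 2. [-4*(-4*((-6*(-x)) - 8)) = -416] -4 out front; divide by -4, so div: -4*((-6*(-x)) - 8) = 104.
Step 3. [-4*((-6*(-x)) - 8) = 104] -4·(inner) — divide through by -4. So div: (-6*(-x)) - 8 = -26.
Step 4. [(-6*(-x)) - 8 = -26] the outer -8 inverts by adding 8. So sub: -6*(-x) = -18.
Step 5. [-6*(-x) = -18] leading coefficient -6: divide by -6, so div: -x = 3.
Step 6. [-x = 3] flip signs both sides, so neg: x = -3.

Answer: x ∈ {-3}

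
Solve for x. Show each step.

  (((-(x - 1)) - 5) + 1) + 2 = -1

Step 1. [(((-(x - 1)) - 5) + 1) + 2 = -1] +2 is outermost — subtract 2 both sides, so sub: ((-(x - 1)) - 5) + 1 = -3.
Step 2. [((-(x - 1)) - 5) + 1 = -3] +1 is outermost — subtract 1 both sides, so sub: (-(x - 1)) - 5 = -4.
Step 3. [(-(x - 1)) - 5 = -4] 5 comes off first (add 5). So sub: -(x - 1) = 1.
Step 4. [-(x - 1) = 1] leading − — multiply by −1 ⇒ neg: x - 1 = -1.
Step 5. [x - 1 = -1] the outer -1 inverts by adding 1 ⇒ sub: x = 0.

Answer: x ∈ {0}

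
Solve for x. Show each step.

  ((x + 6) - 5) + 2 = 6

Step 1. [((x + 6) - 5) + 2 = 6] +2 is outermost — subtract 2 both sides, so sub: (x + 6) - 5 = 4.
Step 2. [(x + 6) - 5 = 4] -5 is outermost — add 5 both sides ⇒ sub: x + 6 = 9.
Step 3. [x + 6 = 9] the outer +6 inverts by subtracting 6, so sub: x = 3.

Answer: x ∈ {3}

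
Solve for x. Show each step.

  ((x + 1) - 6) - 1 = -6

Step 1. [((x + 1) - 6) - 1 = -6] 1 comes off first (add 1). So sub: (x + 1) - 6 = -5.
Step 2. [(x + 1) - 6 = -5] the outer -6 inverts by adding 6, so sub: x + 1 = 1.
Step 3. [x + 1 = 1] 1 comes off first (subtract 1) ⇒ sub: x = 0.

Answer: x ∈ {0}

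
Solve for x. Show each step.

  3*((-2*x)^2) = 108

Step 1. [3*((-2*x)^2) = 108] LHS = 3·(…); ÷3 both sides. So div: (-2*x)^2 = 36.
Step 2. [(-2*x)^2 = 36] √ both sides: 36 ≥ 0 gives two branches ⇒ sqrt: -2*x = 6 or -6.
Step 3. [-2*x = 6 or -6] leading coefficient -2: divide by -2, so div: x = -3 or 3.

Answer: x ∈ {-3, 3}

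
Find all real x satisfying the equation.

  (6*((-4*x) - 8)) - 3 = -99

Step 1. [(6*((-4*x) - 8)) - 3 = -99] 3 comes off first (add 3), so sub: 6*((-4*x) - 8) = -96.
Step 2. [6*((-4*x) - 8) = -96] 6 out front; divide by 6, so div: (-4*x) - 8 = -16.
Step 3. [(-4*x) - 8 = -16] common factor -4 (LHS and -16) — divide through ⇒ factor: x + 2 = 4.
Step 4. [x + 2 = 4] +2 is outermost — subtract 2 both sides. So sub: x = 2.

Answer: x ∈ {2}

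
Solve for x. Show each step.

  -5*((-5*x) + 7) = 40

Step 1. [-5*((-5*x) + 7) = 40] LHS = -5·(…); ÷-5 both sides. So div: (-5*x) + 7 = -8.
Step 2. [(-5*x) + 7 = -8] peel the +7: subtract 7 from each side, so sub: -5*x = -15.
Step 3. [-5*x = -15] LHS = -5·(…); ÷-5 both sides. So div: x = 3.

Answer: x ∈ {3}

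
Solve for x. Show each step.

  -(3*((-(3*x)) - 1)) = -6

Step 1. [-(3*((-(3*x)) - 1)) = -6] LHS negated; negate both sides ⇒ neg: 3*((-(3*x)) - 1) = 6.
Step 2. [3*((-(3*x)) - 1) = 6] 3 out front; divide by 3, so div: (-(3*x)) - 1 = 2.
Step 3. [(-(3*x)) - 1 = 2] 1 comes off first (add 1), so sub: -(3*x) = 3.
Step 4. [-(3*x) = 3] flip signs both sides, so neg: 3*x = -3.
Step 5. [3*x = -3] 3·(inner) — divide through by 3, so div: x = -1.

Answer: x ∈ {-1}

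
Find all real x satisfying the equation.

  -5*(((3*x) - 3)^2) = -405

Step 1. [-5*(((3*x) - 3)^2) = -405] divide by the outer -5 ⇒ div: ((3*x) - 3)^2 = 81.
Step 2. [((3*x) - 3)^2 = 81] √ both sides: 81 ≥ 0 gives two branches. So sqrt: (3*x) - 3 = 9 or -9.
Step 3. [(3*x) - 3 = 9 or -9] 3 | LHS and 3 | 9 or -9: pull 3 out. So factor: x - 1 = 3 or -3.
Step 4. [x - 1 = 3 or -3] add 1: x sits inside (… - 1) ⇒ sub: x = 4 or -2.

Answer: x ∈ {-2, 4}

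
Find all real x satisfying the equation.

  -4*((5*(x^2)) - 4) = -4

Step 1. [-4*((5*(x^2)) - 4) = -4] -4 out front; divide by -4. So div: (5*(x^2)) - 4 = 1.
Step 2. [(5*(x^2)) - 4 = 1] 4 comes off first (add 4). So sub: 5*(x^2) = 5.
Step 3. [5*(x^2) = 5] LHS = 5·(…); ÷5 both sides, so div: x^2 = 1.
Step 4. [x^2 = 1] √ both sides: 1 ≥ 0 gives two branches. So sqrt: x = 1 or -1.

Answer: x ∈ {-1, 1}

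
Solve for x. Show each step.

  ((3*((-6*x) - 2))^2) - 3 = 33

Step 1. [((3*((-6*x) - 2))^2) - 3 = 33] peel the -3: add 3 from each side, so sub: (3*((-6*x) - 2))^2 = 36.
Step 2. [(3*((-6*x) - 2))^2 = 36] 36 ≥ 0, LHS is (·)² — take ±√, so sqrt: 3*((-6*x) - 2) = 6 or -6.
Step 3. [3*((-6*x) - 2) = 6 or -6] 3·(inner) — divide through by 3, so div: (-6*x) - 2 = 2 or -2.
Step 4. [(-6*x) - 2 = 2 or -2] the outer -2 inverts by adding 2, so sub: -6*x = 4 or 0.
Step 5. [-6*x = 4 or 0] -6·(inner) — divide through by -6 ⇒ div: x = -2/3 or 0.

Answer: x ∈ {-2/3, 0}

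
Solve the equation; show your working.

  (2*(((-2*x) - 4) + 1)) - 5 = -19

Step 1. [(2*(((-2*x) - 4) + 1)) - 5 = -19] the outer -5 inverts by adding 5. So sub: 2*(((-2*x) - 4) + 1) = -14.
Step 2. [2*(((-2*x) - 4) + 1) = -14] 2 out front; divide by 2, so div: ((-2*x) - 4) + 1 = -7.
Step 3. [((-2*x) - 4) + 1 = -7] peel the +1: subtract 1 from each side ⇒ sub: (-2*x) - 4 = -8.
Step 4. [(-2*x) - 4 = -8] common factor -2 (LHS and -8) — divide through, so factor: x + 2 = 4.
Step 5. [x + 2 = 4] +2 is outermost — subtract 2 both sides. So sub: x = 2.

Answer: x ∈ {2}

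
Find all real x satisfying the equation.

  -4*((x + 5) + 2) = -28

Step 1. [-4*((x + 5) + 2) = -28] LHS = -4·(…); ÷-4 both sides, so div: (x + 5) + 2 = 7.
Step 2. [(x + 5) + 2 = 7] the outer +2 inverts by subtracting 2, so sub: x + 5 = 5.
Step 3. [x + 5 = 5] 5 comes off first (subtract 5) ⇒ sub: x = 0.

Answer: x ∈ {0}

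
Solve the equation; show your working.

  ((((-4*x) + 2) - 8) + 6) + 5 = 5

Step 1. [((((-4*x) + 2) - 8) + 6) + 5 = 5] subtract 5: x sits inside (… + 5), so sub: (((-4*x) + 2) - 8) + 6 = 0.
Step 2. [(((-4*x) + 2) - 8) + 6 = 0] 6 comes off first (subtract 6) ⇒ sub: ((-4*x) + 2) - 8 = -6.
Step 3. [((-4*x) + 2) - 8 = -6] -8 is outermost — add 8 both sides, so sub: (-4*x) + 2 = 2.
Step 4. [(-4*x) + 2 = 2] the outer +2 inverts by subtracting 2 ⇒ sub: -4*x = 0.
Step 5. [-4*x = 0] -4 out front; divide by -4. So div: x = 0.

Answer: x ∈ {0}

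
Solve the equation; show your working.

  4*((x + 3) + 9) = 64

Step 1. [4*((x + 3) + 9) = 64] LHS = 4·(…); ÷4 both sides. So div: (x + 3) + 9 = 16.
Step 2. [(x + 3) + 9 = 16] the outer +9 inverts by subtracting 9 ⇒ sub: x + 3 = 7.
Step 3. [x + 3 = 7] +3 is outermost — subtract 3 both sides ⇒ sub: x = 4.

Answer: x ∈ {4}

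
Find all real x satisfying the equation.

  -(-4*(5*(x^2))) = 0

Step 1. [-(-4*(5*(x^2))) = 0] flip signs both sides. So neg: -4*(5*(x^2)) = 0.
Step 2. [-4*(5*(x^2)) = 0] -4·(inner) — divide through by -4 ⇒ div: 5*(x^2) = 0.
Step 3. [5*(x^2) = 0] divide by the outer 5. So div: x^2 = 0.
Step 4. [x^2 = 0] LHS squared, RHS 0 ≥ 0: apply √ (±), so sqrt: x = 0.

Answer: x ∈ {0}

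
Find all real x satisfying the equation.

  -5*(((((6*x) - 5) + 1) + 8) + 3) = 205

Step 1. [-5*(((((6*x) - 5) + 1) + 8) + 3) = 205] LHS = -5·(…); ÷-5 both sides. So div: ((((6*x) - 5) + 1) + 8) + 3 = -41.
Step 2. [((((6*x) - 5) + 1) + 8) + 3 = -41] +3 is outermost — subtract 3 both sides. So sub: (((6*x) - 5) + 1) + 8 = -44.
Step 3. [(((6*x) - 5) + 1) + 8 = -44] +8 is outermost — subtract 8 both sides ⇒ sub: ((6*x) - 5) + 1 = -52.
Step 4. [((6*x) - 5) + 1 = -52] 1 comes off first (subtract 1), so sub: (6*x) - 5 = -53.
Step 5. [(6*x) - 5 = -53] 5 comes off first (add 5). So sub: 6*x = -48.
Step 6. [6*x = -48] leading coefficient 6: divide by 6. So div: x = -8.

Answer: x ∈ {-8}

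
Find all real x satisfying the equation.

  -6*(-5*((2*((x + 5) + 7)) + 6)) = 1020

Step 1. [-6*(-5*((2*((x + 5) + 7)) + 6)) = 1020] -6·(inner) — divide through by -6 ⇒ div: -5*((2*((x + 5) + 7)) + 6) = -170.
Step 2. [-5*((2*((x + 5) + 7)) + 6) = -170] leading coefficient -5: divide by -5, so div: (2*((x + 5) + 7)) + 6 = 34.
Step 3. [(2*((x + 5) + 7)) + 6 = 34] peel the +6: subtract 6 from each side. So sub: 2*((x + 5) + 7) = 28.
Step 4. [2*((x + 5) + 7) = 28] divide by the outer 2 ⇒ div: (x + 5) + 7 = 14.
Step 5. [(x + 5) + 7 = 14] 7 comes off first (subtract 7). So sub: x + 5 = 7.
Step 6. [x + 5 = 7] subtract 5: x sits inside (… + 5), so sub: x = 2.

Answer: x ∈ {2}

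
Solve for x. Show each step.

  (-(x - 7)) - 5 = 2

Step 1. [(-(x - 7)) - 5 = 2] the outer -5 inverts by adding 5. So sub: -(x - 7) = 7.
Step 2. [-(x - 7) = 7] flip signs both sides, so neg: x - 7 = -7.
Step 3. [x - 7 = -7] add 7: x sits inside (… - 7), so sub: x = 0.

Answer: x ∈ {0}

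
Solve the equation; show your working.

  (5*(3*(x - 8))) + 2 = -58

Step 1. [(5*(3*(x - 8))) + 2 = -58] +2 is outermost — subtract 2 both sides. So sub: 5*(3*(x - 8)) = -60.
Step 2. [5*(3*(x - 8)) = -60] leading coefficient 5: divide by 5. So div: 3*(x - 8) = -12.
Step 3. [3*(x - 8) = -12] 3 out front; divide by 3, so div: x - 8 = -4.
Step 4. [x - 8 = -4] the outer -8 inverts by adding 8, so sub: x = 4.

Answer: x ∈ {4}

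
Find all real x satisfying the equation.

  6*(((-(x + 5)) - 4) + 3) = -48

Step 1. [6*(((-(x + 5)) - 4) + 3) = -48] leading coefficient 6: divide by 6. So div: ((-(x + 5)) - 4) + 3 = -8.
Step 2. [((-(x + 5)) - 4) + 3 = -8] subtract 3: x sits inside (… + 3) ⇒ sub: (-(x + 5)) - 4 = -11.
Step 3. [(-(x + 5)) - 4 = -11] -4 is outermost — add 4 both sides, so sub: -(x + 5) = -7.
Step 4. [-(x + 5) = -7] leading − — multiply by −1 ⇒ neg: x + 5 = 7.
Step 5. [x + 5 = 7] subtract 5: x sits inside (… + 5), so sub: x = 2.

Answer: x ∈ {2}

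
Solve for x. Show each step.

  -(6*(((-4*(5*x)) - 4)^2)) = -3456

Step 1. [-(6*(((-4*(5*x)) - 4)^2)) = -3456] LHS negated; negate both sides ⇒ neg: 6*(((-4*(5*x)) - 4)^2) = 3456.
Step 2. [6*(((-4*(5*x)) - 4)^2) = 3456] leading coefficient 6: divide by 6, so div: ((-4*(5*x)) - 4)^2 = 576.
Step 3. [((-4*(5*x)) - 4)^2 = 576] 576 ≥ 0, LHS is (·)² — take ±√ ⇒ sqrt: (-4*(5*x)) - 4 = 24 or -24.
Step 4. [(-4*(5*x)) - 4 = 24 or -24] -4 | LHS and -4 | 24 or -24: pull -4 out. So factor: (5*x) + 1 = -6 or 6.
Step 5. [(5*x) + 1 = -6 or 6] 1 comes off first (subtract 1), so sub: 5*x = -7 or 5.
Step 6. [5*x = -7 or 5] 5 out front; divide by 5 ⇒ div: x = -7/5 or 1.

Answer: x ∈ {-7/5, 1}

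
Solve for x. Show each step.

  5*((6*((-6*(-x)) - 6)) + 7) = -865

Step 1. [5*((6*((-6*(-x)) - 6)) + 7) = -865] LHS = 5·(…); ÷5 both sides, so div: (6*((-6*(-x)) - 6)) + 7 = -173.
Step 2. [(6*((-6*(-x)) - 6)) + 7 = -173] peel the +7: subtract 7 from each side. So sub: 6*((-6*(-x)) - 6) = -180.
Step 3. [6*((-6*(-x)) - 6) = -180] 6 out front; divide by 6 ⇒ div: (-6*(-x)) - 6 = -30.
Step 4. [(-6*(-x)) - 6 = -30] -6 divides every term; factor it out ⇒ factor: (-x) + 1 = 5.
Step 5. [(-x) + 1 = 5] +1 is outermost — subtract 1 both sides. So sub: -x = 4.
Step 6. [-x = 4] leading − — multiply by −1. So neg: x = -4.

Answer: x ∈ {-4}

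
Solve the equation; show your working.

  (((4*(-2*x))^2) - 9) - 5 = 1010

Step 1. [(((4*(-2*x))^2) - 9) - 5 = 1010] the outer -5 inverts by adding 5 ⇒ sub: ((4*(-2*x))^2) - 9 = 1015.
Step 2. [((4*(-2*x))^2) - 9 = 1015] -9 is outermost — add 9 both sides ⇒ sub: (4*(-2*x))^2 = 1024.
Step 3. [(4*(-2*x))^2 = 1024] 1024 ≥ 0, LHS is (·)² — take ±√. So sqrt: 4*(-2*x) = 32 or -32.
Step 4. [4*(-2*x) = 32 or -32] leading coefficient 4: divide by 4. So div: -2*x = 8 or -8.
Step 5. [-2*x = 8 or -8] leading coefficient -2: divide by -2 ⇒ div: x = -4 or 4.

Answer: x ∈ {-4, 4}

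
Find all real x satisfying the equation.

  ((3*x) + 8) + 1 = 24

Step 1. [((3*x) + 8) + 1 = 24] 1 comes off first (subtract 1). So sub: (3*x) + 8 = 23.
Step 2. [(3*x) + 8 = 23] the outer +8 inverts by subtracting 8. So sub: 3*x = 15.
Step 3. [3*x = 15] leading coefficient 3: divide by 3 ⇒ div: x = 5.

Answer: x ∈ {5}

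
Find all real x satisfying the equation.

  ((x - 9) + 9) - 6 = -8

Step 1. [((x - 9) + 9) - 6 = -8] add 6: x sits inside (… - 6) ⇒ sub: (x - 9) + 9 = -2.
Step 2. [(x - 9) + 9 = -2] +9 is outermost — subtract 9 both sides. So sub: x - 9 = -11.
Step 3. [x - 9 = -11] add 9: x sits inside (… - 9) ⇒ sub: x = -2.

Answer: x ∈ {-2}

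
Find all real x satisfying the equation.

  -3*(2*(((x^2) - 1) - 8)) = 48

Step 1. [-3*(2*(((x^2) - 1) - 8)) = 48] LHS = -3·(…); ÷-3 both sides ⇒ div: 2*(((x^2) - 1) - 8) = -16.
Step 2. [2*(((x^2) - 1) - 8) = -16] LHS = 2·(…); ÷2 both sides. So div: ((x^2) - 1) - 8 = -8.
Step 3. [((x^2) - 1) - 8 = -8] peel the -8: add 8 from each side. So sub: (x^2) - 1 = 0.
Step 4. [(x^2) - 1 = 0] 1 comes off first (add 1). So sub: x^2 = 1.
Step 5. [x^2 = 1] √ both sides: 1 ≥ 0 gives two branches, so sqrt: x = 1 or -1.

Answer: x ∈ {-1, 1}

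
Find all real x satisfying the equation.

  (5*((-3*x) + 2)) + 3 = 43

Step 1. [(5*((-3*x) + 2)) + 3 = 43] the outer +3 inverts by subtracting 3 ⇒ sub: 5*((-3*x) + 2) = 40.
Step 2. [5*((-3*x) + 2) = 40] divide by the outer 5. So div: (-3*x) + 2 = 8.
Step 3. [(-3*x) + 2 = 8] subtract 2: x sits inside (… + 2). So sub: -3*x = 6.
Step 4. [-3*x = 6] divide by the outer -3. So div: x = -2.

Answer: x ∈ {-2}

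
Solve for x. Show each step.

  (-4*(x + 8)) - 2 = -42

Step 1. [(-4*(x + 8)) - 2 = -42] peel the -2: add 2 from each side ⇒ sub: -4*(x + 8) = -40.
Step 2. [-4*(x + 8) = -40] -4 out front; divide by -4. So div: x + 8 = 10.
Step 3. [x + 8 = 10] subtract 8: x sits inside (… + 8). So sub: x = 2.

Answer: x ∈ {2}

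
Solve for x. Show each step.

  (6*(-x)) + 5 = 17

Step 1. [(6*(-x)) + 5 = 17] subtract 5: x sits inside (… + 5), so sub: 6*(-x) = 12.
Step 2. [6*(-x) = 12] divide by the outer 6 ⇒ div: -x = 2.
Step 3. [-x = 2] LHS negated; negate both sides. So neg: x = -2.

Answer: x ∈ {-2}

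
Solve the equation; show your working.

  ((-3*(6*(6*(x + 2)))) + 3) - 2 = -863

Step 1. [((-3*(6*(6*(x + 2)))) + 3) - 2 = -863] peel the -2: add 2 from each side ⇒ sub: (-3*(6*(6*(x + 2)))) + 3 = -861.
Step 2. [(-3*(6*(6*(x + 2)))) + 3 = -861] -3 divides every term; factor it out, so factor: (6*(6*(x + 2))) - 1 = 287.
Step 3. [(6*(6*(x + 2))) - 1 = 287] add 1: x sits inside (… - 1). So sub: 6*(6*(x + 2)) = 288.
Step 4. [6*(6*(x + 2)) = 288] 6 out front; divide by 6 ⇒ div: 6*(x + 2) = 48.
Step 5. [6*(x + 2) = 48] LHS = 6·(…); ÷6 both sides. So div: x + 2 = 8.
Step 6. [x + 2 = 8] +2 is outermost — subtract 2 both sides. So sub: x = 6.

Answer: x ∈ {6}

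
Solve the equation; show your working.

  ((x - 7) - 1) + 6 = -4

Step 1. [((x - 7) - 1) + 6 = -4] subtract 6: x sits inside (… + 6), so sub: (x - 7) - 1 = -10.
Step 2. [(x - 7) - 1 = -10] peel the -1: add 1 from each side, so sub: x - 7 = -9.
Step 3. [x - 7 = -9] -7 is outermost — add 7 both sides. So sub: x = -2.

Answer: x ∈ {-2}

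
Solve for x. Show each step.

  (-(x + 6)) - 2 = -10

Step 1. [(-(x + 6)) - 2 = -10] the outer -2 inverts by adding 2, so sub: -(x + 6) = -8.
Step 2. [-(x + 6) = -8] LHS negated; negate both sides. So neg: x + 6 = 8.
Step 3. [x + 6 = 8] subtract 6: x sits inside (… + 6), so sub: x = 2.

Answer: x ∈ {2}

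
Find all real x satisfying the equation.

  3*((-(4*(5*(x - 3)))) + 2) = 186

Step 1. [3*((-(4*(5*(x - 3)))) + 2) = 186] LHS = 3·(…); ÷3 both sides, so div: (-(4*(5*(x - 3)))) + 2 = 62.
Step 2. [(-(4*(5*(x - 3)))) + 2 = 62] +2 is outermost — subtract 2 both sides. So sub: -(4*(5*(x - 3))) = 60.
Step 3. [-(4*(5*(x - 3))) = 60] flip signs both sides. So neg: 4*(5*(x - 3)) = -60.
Step 4. [4*(5*(x - 3)) = -60] leading coefficient 4: divide by 4, so div: 5*(x - 3) = -15.
Step 5. [5*(x - 3) = -15] leading coefficient 5: divide by 5 ⇒ div: x - 3 = -3.
Step 6. [x - 3 = -3] peel the -3: add 3 from each side, so sub: x = 0.

Answer: x ∈ {0}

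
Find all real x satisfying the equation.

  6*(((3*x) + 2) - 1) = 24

Step 1. [6*(((3*x) + 2) - 1) = 24] LHS = 6·(…); ÷6 both sides, so div: ((3*x) + 2) - 1 = 4.
Step 2. [((3*x) + 2) - 1 = 4] the outer -1 inverts by adding 1. So sub: (3*x) + 2 = 5.
Step 3. [(3*x) + 2 = 5] 2 comes off first (subtract 2). So sub: 3*x = 3.
Step 4. [3*x = 3] leading coefficient 3: divide by 3. So div: x = 1.

Answer: x ∈ {1}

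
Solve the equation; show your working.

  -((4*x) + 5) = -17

Step 1. [-((4*x) + 5) = -17] leading − — multiply by −1. So neg: (4*x) + 5 = 17.
Step 2. [(4*x) + 5 = 17] 5 comes off first (subtract 5) ⇒ sub: 4*x = 12.
Step 3. [4*x = 12] 4 out front; divide by 4 ⇒ div: x = 3.

Answer: x ∈ {3}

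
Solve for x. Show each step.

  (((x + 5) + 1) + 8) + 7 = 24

Step 1. [(((x + 5) + 1) + 8) + 7 = 24] peel the +7: subtract 7 from each side, so sub: ((x + 5) + 1) + 8 = 17.
Step 2. [((x + 5) + 1) + 8 = 17] +8 is outermost — subtract 8 both sides, so sub: (x + 5) + 1 = 9.
Step 3. [(x + 5) + 1 = 9] +1 is outermost — subtract 1 both sides ⇒ sub: x + 5 = 8.
Step 4. [x + 5 = 8] 5 comes off first (subtract 5) ⇒ sub: x = 3.

Answer: x ∈ {3}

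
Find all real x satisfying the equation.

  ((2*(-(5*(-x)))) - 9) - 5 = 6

Step 1. [((2*(-(5*(-x)))) - 9) - 5 = 6] add 5: x sits inside (… - 5), so sub: (2*(-(5*(-x)))) - 9 = 11.
Step 2. [(2*(-(5*(-x)))) - 9 = 11] the outer -9 inverts by adding 9. So sub: 2*(-(5*(-x))) = 20.
Step 3. [2*(-(5*(-x))) = 20] leading coefficient 2: divide by 2. So div: -(5*(-x)) = 10.
Step 4. [-(5*(-x)) = 10] LHS negated; negate both sides, so neg: 5*(-x) = -10.
Step 5. [5*(-x) = -10] LHS = 5·(…); ÷5 both sides, so div: -x = -2.
Step 6. [-x = -2] flip signs both sides, so neg: x = 2.

Answer: x ∈ {2}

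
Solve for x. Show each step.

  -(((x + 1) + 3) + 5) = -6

Step 1. [-(((x + 1) + 3) + 5) = -6] LHS negated; negate both sides ⇒ neg: ((x + 1) + 3) + 5 = 6.
Step 2. [((x + 1) + 3) + 5 = 6] the outer +5 inverts by subtracting 5, so sub: (x + 1) + 3 = 1.
Step 3. [(x + 1) + 3 = 1] the outer +3 inverts by subtracting 3 ⇒ sub: x + 1 = -2.
Step 4. [x + 1 = -2] +1 is outermost — subtract 1 both sides. So sub: x = -3.

Answer: x ∈ {-3}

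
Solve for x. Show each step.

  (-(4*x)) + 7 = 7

Step 1. [(-(4*x)) + 7 = 7] subtract 7: x sits inside (… + 7) ⇒ sub: -(4*x) = 0.
Step 2. [-(4*x) = 0] flip signs both sides. So neg: 4*x = 0.
Step 3. [4*x = 0] 4 out front; divide by 4. So div: x = 0.

Answer: x ∈ {0}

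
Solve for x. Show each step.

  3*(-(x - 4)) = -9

Step 1. [3*(-(x - 4)) = -9] LHS = 3·(…); ÷3 both sides. So div: -(x - 4) = -3.
Step 2. [-(x - 4) = -3] flip signs both sides ⇒ neg: x - 4 = 3.
Step 3. [x - 4 = 3] add 4: x sits inside (… - 4) ⇒ sub: x = 7.

Answer: x ∈ {7}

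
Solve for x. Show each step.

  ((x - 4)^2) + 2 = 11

Step 1. [((x - 4)^2) + 2 = 11] peel the +2: subtract 2 from each side. So sub: (x - 4)^2 = 9.
Step 2. [(x - 4)^2 = 9] 9 ≥ 0, LHS is (·)² — take ±√, so sqrt: x - 4 = 3 or -3.
Step 3. [x - 4 = 3 or -3] peel the -4: add 4 from each side. So sub: x = 7 or 1.

Answer: x ∈ {1, 7}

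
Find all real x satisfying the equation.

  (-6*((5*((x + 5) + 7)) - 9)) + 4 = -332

Step 1. [(-6*((5*((x + 5) + 7)) - 9)) + 4 = -332] peel the +4: subtract 4 from each side. So sub: -6*((5*((x + 5) + 7)) - 9) = -336.
Step 2. [-6*((5*((x + 5) + 7)) - 9) = -336] divide by the outer -6. So div: (5*((x + 5) + 7)) - 9 = 56.
Step 3. [(5*((x + 5) + 7)) - 9 = 56] the outer -9 inverts by adding 9, so sub: 5*((x + 5) + 7) = 65.
Step 4. [5*((x + 5) + 7) = 65] 5 out front; divide by 5, so div: (x + 5) + 7 = 13.
Step 5. [(x + 5) + 7 = 13] the outer +7 inverts by subtracting 7, so sub: x + 5 = 6.
Step 6. [x + 5 = 6] the outer +5 inverts by subtracting 5, so sub: x = 1.

Answer: x ∈ {1}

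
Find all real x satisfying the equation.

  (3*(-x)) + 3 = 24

Step 1. [(3*(-x)) + 3 = 24] 3 divides every term; factor it out ⇒ factor: (-x) + 1 = 8.
Step 2. [(-x) + 1 = 8] subtract 1: x sits inside (… + 1). So sub: -x = 7.
Step 3. [-x = 7] leading − — multiply by −1 ⇒ neg: x = -7.

Answer: x ∈ {-7}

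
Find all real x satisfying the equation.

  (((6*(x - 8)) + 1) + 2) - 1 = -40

Step 1. [(((6*(x - 8)) + 1) + 2) - 1 = -40] peel the -1: add 1 from each side. So sub: ((6*(x - 8)) + 1) + 2 = -39.
Step 2. [((6*(x - 8)) + 1) + 2 = -39] peel the +2: subtract 2 from each side. So sub: (6*(x - 8)) + 1 = -41.
Step 3. [(6*(x - 8)) + 1 = -41] the outer +1 inverts by subtracting 1 ⇒ sub: 6*(x - 8) = -42.
Step 4. [6*(x - 8) = -42] divide by the outer 6. So div: x - 8 = -7.
Step 5. [x - 8 = -7] peel the -8: add 8 from each side. So sub: x = 1.

Answer: x ∈ {1}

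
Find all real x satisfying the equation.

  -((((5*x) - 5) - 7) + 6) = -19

Step 1. [-((((5*x) - 5) - 7) + 6) = -19] leading − — multiply by −1. So neg: (((5*x) - 5) - 7) + 6 = 19.
Step 2. [(((5*x) - 5) - 7) + 6 = 19] 6 comes off first (subtract 6). So sub: ((5*x) - 5) - 7 = 13.
Step 3. [((5*x) - 5) - 7 = 13] peel the -7: add 7 from each side, so sub: (5*x) - 5 = 20.
Step 4. [(5*x) - 5 = 20] 5 divides every term; factor it out ⇒ factor: x - 1 = 4.
Step 5. [x - 1 = 4] add 1: x sits inside (… - 1), so sub: x = 5.

Answer: x ∈ {5}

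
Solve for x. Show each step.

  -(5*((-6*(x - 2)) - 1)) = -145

Step 1. [-(5*((-6*(x - 2)) - 1)) = -145] flip signs both sides. So neg: 5*((-6*(x - 2)) - 1) = 145.
Step 2. [5*((-6*(x - 2)) - 1) = 145] LHS = 5·(…); ÷5 both sides, so div: (-6*(x - 2)) - 1 = 29.
Step 3. [(-6*(x - 2)) - 1 = 29] -1 is outermost — add 1 both sides, so sub: -6*(x - 2) = 30.
Step 4. [-6*(x - 2) = 30] -6 out front; divide by -6. So div: x - 2 = -5.
Step 5. [x - 2 = -5] -2 is outermost — add 2 both sides ⇒ sub: x = -3.

Answer: x ∈ {-3}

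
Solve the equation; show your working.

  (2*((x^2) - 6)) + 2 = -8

Step 1. [(2*((x^2) - 6)) + 2 = -8] 2 divides every term; factor it out ⇒ factor: ((x^2) - 6) + 1 = -4.
Step 2. [((x^2) - 6) + 1 = -4] subtract 1: x sits inside (… + 1) ⇒ sub: (x^2) - 6 = -5.
Step 3. [(x^2) - 6 = -5] the outer -6 inverts by adding 6. So sub: x^2 = 1.
Step 4. [x^2 = 1] √ both sides: 1 ≥ 0 gives two branches. So sqrt: x = 1 or -1.

Answer: x ∈ {-1, 1}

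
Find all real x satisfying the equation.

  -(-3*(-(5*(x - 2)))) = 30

Step 1. [-(-3*(-(5*(x - 2)))) = 30] leading − — multiply by −1. So neg: -3*(-(5*(x - 2))) = -30.
Step 2. [-3*(-(5*(x - 2))) = -30] -3·(inner) — divide through by -3 ⇒ div: -(5*(x - 2)) = 10.
Step 3. [-(5*(x - 2)) = 10] LHS negated; negate both sides ⇒ neg: 5*(x - 2) = -10.
Step 4. [5*(x - 2) = -10] LHS = 5·(…); ÷5 both sides. So div: x - 2 = -2.
Step 5. [x - 2 = -2] peel the -2: add 2 from each side. So sub: x = 0.

Answer: x ∈ {0}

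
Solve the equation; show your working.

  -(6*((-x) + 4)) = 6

Step 1. [-(6*((-x) + 4)) = 6] LHS negated; negate both sides ⇒ neg: 6*((-x) + 4) = -6.
Step 2. [6*((-x) + 4) = -6] 6·(inner) — divide through by 6 ⇒ div: (-x) + 4 = -1.
Step 3. [(-x) + 4 = -1] the outer +4 inverts by subtracting 4 ⇒ sub: -x = -5.
Step 4. [-x = -5] LHS negated; negate both sides, so neg: x = 5.

Answer: x ∈ {5}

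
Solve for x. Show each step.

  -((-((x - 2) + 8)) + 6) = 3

Step 1. [-((-((x - 2) + 8)) + 6) = 3] leading − — multiply by −1 ⇒ neg: (-((x - 2) + 8)) + 6 = -3.
Step 2. [(-((x - 2) + 8)) + 6 = -3] subtract 6: x sits inside (… + 6). So sub: -((x - 2) + 8) = -9.
Step 3. [-((x - 2) + 8) = -9] leading − — multiply by −1. So neg: (x - 2) + 8 = 9.
Step 4. [(x - 2) + 8 = 9] +8 is outermost — subtract 8 both sides ⇒ sub: x - 2 = 1.
Step 5. [x - 2 = 1] the outer -2 inverts by adding 2. So sub: x = 3.

Answer: x ∈ {3}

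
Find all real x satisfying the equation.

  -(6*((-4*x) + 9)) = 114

Step 1. [-(6*((-4*x) + 9)) = 114] leading − — multiply by −1. So neg: 6*((-4*x) + 9) = -114.
Step 2. [6*((-4*x) + 9) = -114] LHS = 6·(…); ÷6 both sides ⇒ div: (-4*x) + 9 = -19.
Step 3. [(-4*x) + 9 = -19] subtract 9: x sits inside (… + 9). So sub: -4*x = -28.
Step 4. [-4*x = -28] -4·(inner) — divide through by -4. So div: x = 7.

Answer: x ∈ {7}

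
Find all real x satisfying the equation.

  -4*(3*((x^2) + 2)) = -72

Step 1. [-4*(3*((x^2) + 2)) = -72] -4·(inner) — divide through by -4, so div: 3*((x^2) + 2) = 18.
Step 2. [3*((x^2) + 2) = 18] leading coefficient 3: divide by 3, so div: (x^2) + 2 = 6.
Step 3. [(x^2) + 2 = 6] the outer +2 inverts by subtracting 2 ⇒ sub: x^2 = 4.
Step 4. [x^2 = 4] √ both sides: 4 ≥ 0 gives two branches ⇒ sqrt: x = 2 or -2.

Answer: x ∈ {-2, 2}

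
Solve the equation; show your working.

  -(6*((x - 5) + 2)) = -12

Step 1. [-(6*((x - 5) + 2)) = -12] leading − — multiply by −1 ⇒ neg: 6*((x - 5) + 2) = 12.
Step 2. [6*((x - 5) + 2) = 12] divide by the outer 6. So div: (x - 5) + 2 = 2.
Step 3. [(x - 5) + 2 = 2] subtract 2: x sits inside (… + 2). So sub: x - 5 = 0.
Step 4. [x - 5 = 0] the outer -5 inverts by adding 5. So sub: x = 5.

Answer: x ∈ {5}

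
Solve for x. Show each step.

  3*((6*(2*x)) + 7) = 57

Step 1. [3*((6*(2*x)) + 7) = 57] divide by the outer 3. So div: (6*(2*x)) + 7 = 19.
Step 2. [(6*(2*x)) + 7 = 19] the outer +7 inverts by subtracting 7. So sub: 6*(2*x) = 12.
Step 3. [6*(2*x) = 12] 6·(inner) — divide through by 6, so div: 2*x = 2.
Step 4. [2*x = 2] 2·(inner) — divide through by 2, so div: x = 1.

Answer: x ∈ {1}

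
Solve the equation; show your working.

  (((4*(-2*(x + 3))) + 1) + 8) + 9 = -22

Step 1. [(((4*(-2*(x + 3))) + 1) + 8) + 9 = -22] 9 comes off first (subtract 9) ⇒ sub: ((4*(-2*(x + 3))) + 1) + 8 = -31.
Step 2. [((4*(-2*(x + 3))) + 1) + 8 = -31] +8 is outermost — subtract 8 both sides ⇒ sub: (4*(-2*(x + 3))) + 1 = -39.
Step 3. [(4*(-2*(x + 3))) + 1 = -39] +1 is outermost — subtract 1 both sides ⇒ sub: 4*(-2*(x + 3)) = -40.
Step 4. [4*(-2*(x + 3)) = -40] divide by the outer 4, so div: -2*(x + 3) = -10.
Step 5. [-2*(x + 3) = -10] -2·(inner) — divide through by -2. So div: x + 3 = 5.
Step 6. [x + 3 = 5] +3 is outermost — subtract 3 both sides, so sub: x = 2.

Answer: x ∈ {2}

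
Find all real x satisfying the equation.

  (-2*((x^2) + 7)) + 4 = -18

Step 1. [(-2*((x^2) + 7)) + 4 = -18] -2 | LHS and -2 | -18: pull -2 out, so factor: ((x^2) + 7) - 2 = 9.
Step 2. [((x^2) + 7) - 2 = 9] -2 is outermost — add 2 both sides. So sub: (x^2) + 7 = 11.
Step 3. [(x^2) + 7 = 11] 7 comes off first (subtract 7) ⇒ sub: x^2 = 4.
Step 4. [x^2 = 4] √ both sides: 4 ≥ 0 gives two branches ⇒ sqrt: x = 2 or -2.

Answer: x ∈ {-2, 2}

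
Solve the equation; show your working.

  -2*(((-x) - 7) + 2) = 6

Step 1. [-2*(((-x) - 7) + 2) = 6] leading coefficient -2: divide by -2. So div: ((-x) - 7) + 2 = -3.
Step 2. [((-x) - 7) + 2 = -3] the outer +2 inverts by subtracting 2, so sub: (-x) - 7 = -5.
Step 3. [(-x) - 7 = -5] -7 is outermost — add 7 both sides. So sub: -x = 2.
Step 4. [-x = 2] LHS negated; negate both sides. So neg: x = -2.

Answer: x ∈ {-2}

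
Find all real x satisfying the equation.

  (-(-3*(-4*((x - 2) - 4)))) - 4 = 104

Step 1. [(-(-3*(-4*((x - 2) - 4)))) - 4 = 104] peel the -4: add 4 from each side ⇒ sub: -(-3*(-4*((x - 2) - 4))) = 108.
Step 2. [-(-3*(-4*((x - 2) - 4))) = 108] leading − — multiply by −1. So neg: -3*(-4*((x - 2) - 4)) = -108.
Step 3. [-3*(-4*((x - 2) - 4)) = -108] leading coefficient -3: divide by -3 ⇒ div: -4*((x - 2) - 4) = 36.
Step 4. [-4*((x - 2) - 4) = 36] leading coefficient -4: divide by -4, so div: (x - 2) - 4 = -9.
Step 5. [(x - 2) - 4 = -9] peel the -4: add 4 from each side ⇒ sub: x - 2 = -5.
Step 6. [x - 2 = -5] -2 is outermost — add 2 both sides ⇒ sub: x = -3.

Answer: x ∈ {-3}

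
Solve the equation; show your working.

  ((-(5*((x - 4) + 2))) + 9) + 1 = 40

Step 1. [((-(5*((x - 4) + 2))) + 9) + 1 = 40] subtract 1: x sits inside (… + 1), so sub: (-(5*((x - 4) + 2))) + 9 = 39.
Step 2. [(-(5*((x - 4) + 2))) + 9 = 39] 9 comes off first (subtract 9). So sub: -(5*((x - 4) + 2)) = 30.
Step 3. [-(5*((x - 4) + 2)) = 30] leading − — multiply by −1 ⇒ neg: 5*((x - 4) + 2) = -30.
Step 4. [5*((x - 4) + 2) = -30] 5·(inner) — divide through by 5, so div: (x - 4) + 2 = -6.
Step 5. [(x - 4) + 2 = -6] subtract 2: x sits inside (… + 2) ⇒ sub: x - 4 = -8.
Step 6. [x - 4 = -8] add 4: x sits inside (… - 4), so sub: x = -4.

Answer: x ∈ {-4}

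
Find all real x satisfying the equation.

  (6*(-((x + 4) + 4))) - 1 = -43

Step 1. [(6*(-((x + 4) + 4))) - 1 = -43] the outer -1 inverts by adding 1 ⇒ sub: 6*(-((x + 4) + 4)) = -42.
Step 2. [6*(-((x + 4) + 4)) = -42] 6 out front; divide by 6, so div: -((x + 4) + 4) = -7.
Step 3. [-((x + 4) + 4) = -7] leading − — multiply by −1 ⇒ neg: (x + 4) + 4 = 7.
Step 4. [(x + 4) + 4 = 7] 4 comes off first (subtract 4), so sub: x + 4 = 3.
Step 5. [x + 4 = 3] 4 comes off first (subtract 4) ⇒ sub: x = -1.

Answer: x ∈ {-1}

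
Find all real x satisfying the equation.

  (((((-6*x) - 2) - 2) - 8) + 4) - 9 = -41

Step 1. [(((((-6*x) - 2) - 2) - 8) + 4) - 9 = -41] add 9: x sits inside (… - 9) ⇒ sub: ((((-6*x) - 2) - 2) - 8) + 4 = -32.
Step 2. [((((-6*x) - 2) - 2) - 8) + 4 = -32] subtract 4: x sits inside (… + 4). So sub: (((-6*x) - 2) - 2) - 8 = -36.
Step 3. [(((-6*x) - 2) - 2) - 8 = -36] add 8: x sits inside (… - 8) ⇒ sub: ((-6*x) - 2) - 2 = -28.
Step 4. [((-6*x) - 2) - 2 = -28] peel the -2: add 2 from each side ⇒ sub: (-6*x) - 2 = -26.
Step 5. [(-6*x) - 2 = -26] 2 comes off first (add 2) ⇒ sub: -6*x = -24.
Step 6. [-6*x = -24] -6 out front; divide by -6, so div: x = 4.

Answer: x ∈ {4}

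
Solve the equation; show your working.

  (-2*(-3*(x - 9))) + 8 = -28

Step 1. [(-2*(-3*(x - 9))) + 8 = -28] common factor -2 (LHS and -28) — divide through, so factor: (-3*(x - 9)) - 4 = 14.
Step 2. [(-3*(x - 9)) - 4 = 14] add 4: x sits inside (… - 4) ⇒ sub: -3*(x - 9) = 18.
Step 3. [-3*(x - 9) = 18] leading coefficient -3: divide by -3. So div: x - 9 = -6.
Step 4. [x - 9 = -6] add 9: x sits inside (… - 9) ⇒ sub: x = 3.

Answer: x ∈ {3}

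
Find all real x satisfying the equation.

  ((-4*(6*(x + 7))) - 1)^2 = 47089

Step 1. [((-4*(6*(x + 7))) - 1)^2 = 47089] LHS squared, RHS 47089 ≥ 0: apply √ (±). So sqrt: (-4*(6*(x + 7))) - 1 = 217 or -217.
Step 2. [(-4*(6*(x + 7))) - 1 = 217 or -217] peel the -1: add 1 from each side. So sub: -4*(6*(x + 7)) = 218 or -216.
Step 3. [-4*(6*(x + 7)) = 218 or -216] LHS = -4·(…); ÷-4 both sides, so div: 6*(x + 7) = -109/2 or 54.
Step 4. [6*(x + 7) = -109/2 or 54] 6 out front; divide by 6, so div: x + 7 = -109/12 or 9.
Step 5. [x + 7 = -109/12 or 9] +7 is outermost — subtract 7 both sides. So sub: x = -193/12 or 2.

Answer: x ∈ {-193/12, 2}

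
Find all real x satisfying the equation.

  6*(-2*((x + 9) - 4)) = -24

Step 1. [6*(-2*((x + 9) - 4)) = -24] 6 out front; divide by 6. So div: -2*((x + 9) - 4) = -4.
Step 2. [-2*((x + 9) - 4) = -4] LHS = -2·(…); ÷-2 both sides, so div: (x + 9) - 4 = 2.
Step 3. [(x + 9) - 4 = 2] peel the -4: add 4 from each side, so sub: x + 9 = 6.
Step 4. [x + 9 = 6] the outer +9 inverts by subtracting 9. So sub: x = -3.

Answer: x ∈ {-3}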